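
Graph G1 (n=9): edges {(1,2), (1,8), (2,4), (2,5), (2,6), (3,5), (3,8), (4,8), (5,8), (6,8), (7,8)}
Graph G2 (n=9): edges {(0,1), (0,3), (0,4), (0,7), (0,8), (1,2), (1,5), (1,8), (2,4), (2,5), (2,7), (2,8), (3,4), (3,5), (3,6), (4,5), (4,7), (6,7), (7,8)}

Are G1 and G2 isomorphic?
No, not isomorphic

The graphs are NOT isomorphic.

Counting triangles (3-cliques): G1 has 1, G2 has 10.
Triangle count is an isomorphism invariant, so differing triangle counts rule out isomorphism.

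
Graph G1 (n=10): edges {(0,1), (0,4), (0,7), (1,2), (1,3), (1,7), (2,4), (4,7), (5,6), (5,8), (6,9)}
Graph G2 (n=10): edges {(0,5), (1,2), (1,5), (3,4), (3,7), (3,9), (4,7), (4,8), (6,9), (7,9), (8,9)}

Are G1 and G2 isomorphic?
Yes, isomorphic

The graphs are isomorphic.
One valid mapping φ: V(G1) → V(G2): 0→3, 1→9, 2→8, 3→6, 4→4, 5→1, 6→5, 7→7, 8→2, 9→0

Verify φ preserves adjacency — for each edge of G1, its image is an edge of G2:
  (0,1) → (φ(0),φ(1)) = (3,9) ∈ E(G2) ✓
  (0,4) → (φ(0),φ(4)) = (3,4) ∈ E(G2) ✓
  (0,7) → (φ(0),φ(7)) = (3,7) ∈ E(G2) ✓
  (1,2) → (φ(1),φ(2)) = (8,9) ∈ E(G2) ✓
  (1,3) → (φ(1),φ(3)) = (6,9) ∈ E(G2) ✓
  (1,7) → (φ(1),φ(7)) = (7,9) ∈ E(G2) ✓
  (2,4) → (φ(2),φ(4)) = (4,8) ∈ E(G2) ✓
  (4,7) → (φ(4),φ(7)) = (4,7) ∈ E(G2) ✓
  (5,6) → (φ(5),φ(6)) = (1,5) ∈ E(G2) ✓
  (5,8) → (φ(5),φ(8)) = (1,2) ∈ E(G2) ✓
  (6,9) → (φ(6),φ(9)) = (0,5) ∈ E(G2) ✓
All 11 edges of G1 map to edges of G2, and |E(G1)| = |E(G2)| = 11, so φ is a bijection on edges as well as vertices. Hence G1 ≅ G2.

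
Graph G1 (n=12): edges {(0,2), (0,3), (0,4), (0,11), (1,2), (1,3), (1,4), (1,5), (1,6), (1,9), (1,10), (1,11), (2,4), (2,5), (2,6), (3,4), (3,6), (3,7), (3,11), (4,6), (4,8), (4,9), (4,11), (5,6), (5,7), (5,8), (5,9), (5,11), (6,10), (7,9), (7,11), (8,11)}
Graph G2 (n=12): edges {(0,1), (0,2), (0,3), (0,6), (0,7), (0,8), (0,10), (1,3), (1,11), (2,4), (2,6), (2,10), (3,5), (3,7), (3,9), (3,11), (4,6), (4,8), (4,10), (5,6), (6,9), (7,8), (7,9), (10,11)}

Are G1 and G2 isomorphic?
No, not isomorphic

The graphs are NOT isomorphic.

Degrees in G1: deg(0)=4, deg(1)=8, deg(2)=5, deg(3)=6, deg(4)=8, deg(5)=7, deg(6)=6, deg(7)=4, deg(8)=3, deg(9)=4, deg(10)=2, deg(11)=7.
Sorted degree sequence of G1: [8, 8, 7, 7, 6, 6, 5, 4, 4, 4, 3, 2].
Degrees in G2: deg(0)=7, deg(1)=3, deg(2)=4, deg(3)=6, deg(4)=4, deg(5)=2, deg(6)=5, deg(7)=4, deg(8)=3, deg(9)=3, deg(10)=4, deg(11)=3.
Sorted degree sequence of G2: [7, 6, 5, 4, 4, 4, 4, 3, 3, 3, 3, 2].
The (sorted) degree sequence is an isomorphism invariant, so since G1 and G2 have different degree sequences they cannot be isomorphic.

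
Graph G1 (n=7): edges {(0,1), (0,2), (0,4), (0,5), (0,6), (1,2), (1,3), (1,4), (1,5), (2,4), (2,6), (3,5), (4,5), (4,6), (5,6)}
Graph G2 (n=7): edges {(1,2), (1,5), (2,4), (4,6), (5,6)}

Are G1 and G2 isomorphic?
No, not isomorphic

The graphs are NOT isomorphic.

Degrees in G1: deg(0)=5, deg(1)=5, deg(2)=4, deg(3)=2, deg(4)=5, deg(5)=5, deg(6)=4.
Sorted degree sequence of G1: [5, 5, 5, 5, 4, 4, 2].
Degrees in G2: deg(0)=0, deg(1)=2, deg(2)=2, deg(3)=0, deg(4)=2, deg(5)=2, deg(6)=2.
Sorted degree sequence of G2: [2, 2, 2, 2, 2, 0, 0].
The (sorted) degree sequence is an isomorphism invariant, so since G1 and G2 have different degree sequences they cannot be isomorphic.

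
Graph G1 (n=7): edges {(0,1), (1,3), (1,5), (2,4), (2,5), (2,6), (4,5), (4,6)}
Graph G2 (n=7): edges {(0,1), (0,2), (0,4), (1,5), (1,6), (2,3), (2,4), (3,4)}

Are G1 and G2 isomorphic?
Yes, isomorphic

The graphs are isomorphic.
One valid mapping φ: V(G1) → V(G2): 0→6, 1→1, 2→2, 3→5, 4→4, 5→0, 6→3

Verify φ preserves adjacency — for each edge of G1, its image is an edge of G2:
  (0,1) → (φ(0),φ(1)) = (1,6) ∈ E(G2) ✓
  (1,3) → (φ(1),φ(3)) = (1,5) ∈ E(G2) ✓
  (1,5) → (φ(1),φ(5)) = (0,1) ∈ E(G2) ✓
  (2,4) → (φ(2),φ(4)) = (2,4) ∈ E(G2) ✓
  (2,5) → (φ(2),φ(5)) = (0,2) ∈ E(G2) ✓
  (2,6) → (φ(2),φ(6)) = (2,3) ∈ E(G2) ✓
  (4,5) → (φ(4),φ(5)) = (0,4) ∈ E(G2) ✓
  (4,6) → (φ(4),φ(6)) = (3,4) ∈ E(G2) ✓
All 8 edges of G1 map to edges of G2, and |E(G1)| = |E(G2)| = 8, so φ is a bijection on edges as well as vertices. Hence G1 ≅ G2.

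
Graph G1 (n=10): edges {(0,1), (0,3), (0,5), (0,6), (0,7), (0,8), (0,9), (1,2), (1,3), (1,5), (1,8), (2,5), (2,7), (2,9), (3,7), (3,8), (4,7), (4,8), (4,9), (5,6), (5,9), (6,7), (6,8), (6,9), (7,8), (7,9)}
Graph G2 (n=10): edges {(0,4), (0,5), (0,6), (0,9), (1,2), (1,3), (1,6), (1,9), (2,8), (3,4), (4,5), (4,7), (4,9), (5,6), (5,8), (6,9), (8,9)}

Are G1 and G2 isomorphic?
No, not isomorphic

The graphs are NOT isomorphic.

Counting triangles (3-cliques): G1 has 22, G2 has 5.
Triangle count is an isomorphism invariant, so differing triangle counts rule out isomorphism.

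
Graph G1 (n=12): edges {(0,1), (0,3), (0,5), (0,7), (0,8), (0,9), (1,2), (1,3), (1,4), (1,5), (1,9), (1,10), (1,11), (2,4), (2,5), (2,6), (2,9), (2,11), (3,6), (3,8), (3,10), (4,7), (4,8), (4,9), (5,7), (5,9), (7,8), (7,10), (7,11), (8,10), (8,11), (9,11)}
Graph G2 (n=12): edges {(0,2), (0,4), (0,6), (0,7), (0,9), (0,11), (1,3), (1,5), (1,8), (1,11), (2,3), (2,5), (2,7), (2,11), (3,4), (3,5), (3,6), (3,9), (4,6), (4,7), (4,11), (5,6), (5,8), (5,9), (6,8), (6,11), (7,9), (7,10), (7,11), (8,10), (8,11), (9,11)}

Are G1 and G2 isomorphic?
Yes, isomorphic

The graphs are isomorphic.
One valid mapping φ: V(G1) → V(G2): 0→6, 1→11, 2→7, 3→8, 4→9, 5→4, 6→10, 7→3, 8→5, 9→0, 10→1, 11→2

Verify φ preserves adjacency — for each edge of G1, its image is an edge of G2:
  (0,1) → (φ(0),φ(1)) = (6,11) ∈ E(G2) ✓
  (0,3) → (φ(0),φ(3)) = (6,8) ∈ E(G2) ✓
  (0,5) → (φ(0),φ(5)) = (4,6) ∈ E(G2) ✓
  (0,7) → (φ(0),φ(7)) = (3,6) ∈ E(G2) ✓
  (0,8) → (φ(0),φ(8)) = (5,6) ∈ E(G2) ✓
  (0,9) → (φ(0),φ(9)) = (0,6) ∈ E(G2) ✓
  (1,2) → (φ(1),φ(2)) = (7,11) ∈ E(G2) ✓
  (1,3) → (φ(1),φ(3)) = (8,11) ∈ E(G2) ✓
  (1,4) → (φ(1),φ(4)) = (9,11) ∈ E(G2) ✓
  (1,5) → (φ(1),φ(5)) = (4,11) ∈ E(G2) ✓
  (1,9) → (φ(1),φ(9)) = (0,11) ∈ E(G2) ✓
  (1,10) → (φ(1),φ(10)) = (1,11) ∈ E(G2) ✓
  (1,11) → (φ(1),φ(11)) = (2,11) ∈ E(G2) ✓
  (2,4) → (φ(2),φ(4)) = (7,9) ∈ E(G2) ✓
  (2,5) → (φ(2),φ(5)) = (4,7) ∈ E(G2) ✓
  (2,6) → (φ(2),φ(6)) = (7,10) ∈ E(G2) ✓
  (2,9) → (φ(2),φ(9)) = (0,7) ∈ E(G2) ✓
  (2,11) → (φ(2),φ(11)) = (2,7) ∈ E(G2) ✓
  (3,6) → (φ(3),φ(6)) = (8,10) ∈ E(G2) ✓
  (3,8) → (φ(3),φ(8)) = (5,8) ∈ E(G2) ✓
  (3,10) → (φ(3),φ(10)) = (1,8) ∈ E(G2) ✓
  (4,7) → (φ(4),φ(7)) = (3,9) ∈ E(G2) ✓
  (4,8) → (φ(4),φ(8)) = (5,9) ∈ E(G2) ✓
  (4,9) → (φ(4),φ(9)) = (0,9) ∈ E(G2) ✓
  (5,7) → (φ(5),φ(7)) = (3,4) ∈ E(G2) ✓
  (5,9) → (φ(5),φ(9)) = (0,4) ∈ E(G2) ✓
  (7,8) → (φ(7),φ(8)) = (3,5) ∈ E(G2) ✓
  (7,10) → (φ(7),φ(10)) = (1,3) ∈ E(G2) ✓
  (7,11) → (φ(7),φ(11)) = (2,3) ∈ E(G2) ✓
  (8,10) → (φ(8),φ(10)) = (1,5) ∈ E(G2) ✓
  (8,11) → (φ(8),φ(11)) = (2,5) ∈ E(G2) ✓
  (9,11) → (φ(9),φ(11)) = (0,2) ∈ E(G2) ✓
All 32 edges of G1 map to edges of G2, and |E(G1)| = |E(G2)| = 32, so φ is a bijection on edges as well as vertices. Hence G1 ≅ G2.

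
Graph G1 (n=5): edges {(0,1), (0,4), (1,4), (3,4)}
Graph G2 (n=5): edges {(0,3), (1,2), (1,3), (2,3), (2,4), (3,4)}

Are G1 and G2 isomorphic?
No, not isomorphic

The graphs are NOT isomorphic.

Counting triangles (3-cliques): G1 has 1, G2 has 2.
Triangle count is an isomorphism invariant, so differing triangle counts rule out isomorphism.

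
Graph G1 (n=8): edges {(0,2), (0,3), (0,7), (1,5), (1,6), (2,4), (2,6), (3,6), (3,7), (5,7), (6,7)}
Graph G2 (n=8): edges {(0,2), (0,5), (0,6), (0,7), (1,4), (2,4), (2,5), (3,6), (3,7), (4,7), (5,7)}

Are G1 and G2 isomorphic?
Yes, isomorphic

The graphs are isomorphic.
One valid mapping φ: V(G1) → V(G2): 0→2, 1→3, 2→4, 3→5, 4→1, 5→6, 6→7, 7→0

Verify φ preserves adjacency — for each edge of G1, its image is an edge of G2:
  (0,2) → (φ(0),φ(2)) = (2,4) ∈ E(G2) ✓
  (0,3) → (φ(0),φ(3)) = (2,5) ∈ E(G2) ✓
  (0,7) → (φ(0),φ(7)) = (0,2) ∈ E(G2) ✓
  (1,5) → (φ(1),φ(5)) = (3,6) ∈ E(G2) ✓
  (1,6) → (φ(1),φ(6)) = (3,7) ∈ E(G2) ✓
  (2,4) → (φ(2),φ(4)) = (1,4) ∈ E(G2) ✓
  (2,6) → (φ(2),φ(6)) = (4,7) ∈ E(G2) ✓
  (3,6) → (φ(3),φ(6)) = (5,7) ∈ E(G2) ✓
  (3,7) → (φ(3),φ(7)) = (0,5) ∈ E(G2) ✓
  (5,7) → (φ(5),φ(7)) = (0,6) ∈ E(G2) ✓
  (6,7) → (φ(6),φ(7)) = (0,7) ∈ E(G2) ✓
All 11 edges of G1 map to edges of G2, and |E(G1)| = |E(G2)| = 11, so φ is a bijection on edges as well as vertices. Hence G1 ≅ G2.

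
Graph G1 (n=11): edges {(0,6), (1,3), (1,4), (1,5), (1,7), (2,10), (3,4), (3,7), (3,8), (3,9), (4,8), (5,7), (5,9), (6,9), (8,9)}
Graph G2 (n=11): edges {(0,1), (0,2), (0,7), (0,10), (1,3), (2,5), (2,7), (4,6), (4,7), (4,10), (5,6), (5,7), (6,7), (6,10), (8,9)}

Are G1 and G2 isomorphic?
Yes, isomorphic

The graphs are isomorphic.
One valid mapping φ: V(G1) → V(G2): 0→3, 1→6, 2→8, 3→7, 4→5, 5→10, 6→1, 7→4, 8→2, 9→0, 10→9

Verify φ preserves adjacency — for each edge of G1, its image is an edge of G2:
  (0,6) → (φ(0),φ(6)) = (1,3) ∈ E(G2) ✓
  (1,3) → (φ(1),φ(3)) = (6,7) ∈ E(G2) ✓
  (1,4) → (φ(1),φ(4)) = (5,6) ∈ E(G2) ✓
  (1,5) → (φ(1),φ(5)) = (6,10) ∈ E(G2) ✓
  (1,7) → (φ(1),φ(7)) = (4,6) ∈ E(G2) ✓
  (2,10) → (φ(2),φ(10)) = (8,9) ∈ E(G2) ✓
  (3,4) → (φ(3),φ(4)) = (5,7) ∈ E(G2) ✓
  (3,7) → (φ(3),φ(7)) = (4,7) ∈ E(G2) ✓
  (3,8) → (φ(3),φ(8)) = (2,7) ∈ E(G2) ✓
  (3,9) → (φ(3),φ(9)) = (0,7) ∈ E(G2) ✓
  (4,8) → (φ(4),φ(8)) = (2,5) ∈ E(G2) ✓
  (5,7) → (φ(5),φ(7)) = (4,10) ∈ E(G2) ✓
  (5,9) → (φ(5),φ(9)) = (0,10) ∈ E(G2) ✓
  (6,9) → (φ(6),φ(9)) = (0,1) ∈ E(G2) ✓
  (8,9) → (φ(8),φ(9)) = (0,2) ∈ E(G2) ✓
All 15 edges of G1 map to edges of G2, and |E(G1)| = |E(G2)| = 15, so φ is a bijection on edges as well as vertices. Hence G1 ≅ G2.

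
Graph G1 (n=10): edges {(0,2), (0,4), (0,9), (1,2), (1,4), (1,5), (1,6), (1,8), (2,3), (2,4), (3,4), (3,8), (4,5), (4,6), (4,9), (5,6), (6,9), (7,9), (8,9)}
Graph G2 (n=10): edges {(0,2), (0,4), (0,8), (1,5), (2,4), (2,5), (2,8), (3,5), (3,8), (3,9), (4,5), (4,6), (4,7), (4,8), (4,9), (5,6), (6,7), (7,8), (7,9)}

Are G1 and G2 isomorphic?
Yes, isomorphic

The graphs are isomorphic.
One valid mapping φ: V(G1) → V(G2): 0→6, 1→8, 2→7, 3→9, 4→4, 5→0, 6→2, 7→1, 8→3, 9→5

Verify φ preserves adjacency — for each edge of G1, its image is an edge of G2:
  (0,2) → (φ(0),φ(2)) = (6,7) ∈ E(G2) ✓
  (0,4) → (φ(0),φ(4)) = (4,6) ∈ E(G2) ✓
  (0,9) → (φ(0),φ(9)) = (5,6) ∈ E(G2) ✓
  (1,2) → (φ(1),φ(2)) = (7,8) ∈ E(G2) ✓
  (1,4) → (φ(1),φ(4)) = (4,8) ∈ E(G2) ✓
  (1,5) → (φ(1),φ(5)) = (0,8) ∈ E(G2) ✓
  (1,6) → (φ(1),φ(6)) = (2,8) ∈ E(G2) ✓
  (1,8) → (φ(1),φ(8)) = (3,8) ∈ E(G2) ✓
  (2,3) → (φ(2),φ(3)) = (7,9) ∈ E(G2) ✓
  (2,4) → (φ(2),φ(4)) = (4,7) ∈ E(G2) ✓
  (3,4) → (φ(3),φ(4)) = (4,9) ∈ E(G2) ✓
  (3,8) → (φ(3),φ(8)) = (3,9) ∈ E(G2) ✓
  (4,5) → (φ(4),φ(5)) = (0,4) ∈ E(G2) ✓
  (4,6) → (φ(4),φ(6)) = (2,4) ∈ E(G2) ✓
  (4,9) → (φ(4),φ(9)) = (4,5) ∈ E(G2) ✓
  (5,6) → (φ(5),φ(6)) = (0,2) ∈ E(G2) ✓
  (6,9) → (φ(6),φ(9)) = (2,5) ∈ E(G2) ✓
  (7,9) → (φ(7),φ(9)) = (1,5) ∈ E(G2) ✓
  (8,9) → (φ(8),φ(9)) = (3,5) ∈ E(G2) ✓
All 19 edges of G1 map to edges of G2, and |E(G1)| = |E(G2)| = 19, so φ is a bijection on edges as well as vertices. Hence G1 ≅ G2.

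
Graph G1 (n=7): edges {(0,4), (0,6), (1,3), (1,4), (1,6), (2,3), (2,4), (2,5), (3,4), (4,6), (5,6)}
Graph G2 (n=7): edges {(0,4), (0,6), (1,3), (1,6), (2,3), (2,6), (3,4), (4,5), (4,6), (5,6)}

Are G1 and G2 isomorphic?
No, not isomorphic

The graphs are NOT isomorphic.

Counting triangles (3-cliques): G1 has 4, G2 has 2.
Triangle count is an isomorphism invariant, so differing triangle counts rule out isomorphism.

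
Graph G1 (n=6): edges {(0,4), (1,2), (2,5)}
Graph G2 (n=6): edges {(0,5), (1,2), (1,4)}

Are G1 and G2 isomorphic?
Yes, isomorphic

The graphs are isomorphic.
One valid mapping φ: V(G1) → V(G2): 0→5, 1→2, 2→1, 3→3, 4→0, 5→4

Verify φ preserves adjacency — for each edge of G1, its image is an edge of G2:
  (0,4) → (φ(0),φ(4)) = (0,5) ∈ E(G2) ✓
  (1,2) → (φ(1),φ(2)) = (1,2) ∈ E(G2) ✓
  (2,5) → (φ(2),φ(5)) = (1,4) ∈ E(G2) ✓
All 3 edges of G1 map to edges of G2, and |E(G1)| = |E(G2)| = 3, so φ is a bijection on edges as well as vertices. Hence G1 ≅ G2.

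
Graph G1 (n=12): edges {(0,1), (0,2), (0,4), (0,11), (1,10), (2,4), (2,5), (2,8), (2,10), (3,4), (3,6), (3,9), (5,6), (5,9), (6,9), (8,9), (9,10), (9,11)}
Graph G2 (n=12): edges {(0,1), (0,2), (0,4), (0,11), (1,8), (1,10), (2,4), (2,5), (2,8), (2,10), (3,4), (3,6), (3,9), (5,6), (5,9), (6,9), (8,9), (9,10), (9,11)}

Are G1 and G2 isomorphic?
No, not isomorphic

The graphs are NOT isomorphic.

Counting edges: G1 has 18 edge(s); G2 has 19 edge(s).
Edge count is an isomorphism invariant (a bijection on vertices induces a bijection on edges), so differing edge counts rule out isomorphism.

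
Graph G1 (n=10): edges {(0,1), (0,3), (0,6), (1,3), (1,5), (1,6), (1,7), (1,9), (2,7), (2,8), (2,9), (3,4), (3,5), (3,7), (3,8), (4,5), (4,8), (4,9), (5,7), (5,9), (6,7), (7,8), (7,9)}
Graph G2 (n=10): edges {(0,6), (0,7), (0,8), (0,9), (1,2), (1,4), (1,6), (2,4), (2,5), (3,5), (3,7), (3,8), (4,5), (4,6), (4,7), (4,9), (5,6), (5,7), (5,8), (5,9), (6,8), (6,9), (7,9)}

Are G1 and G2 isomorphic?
Yes, isomorphic

The graphs are isomorphic.
One valid mapping φ: V(G1) → V(G2): 0→1, 1→4, 2→3, 3→6, 4→0, 5→9, 6→2, 7→5, 8→8, 9→7

Verify φ preserves adjacency — for each edge of G1, its image is an edge of G2:
  (0,1) → (φ(0),φ(1)) = (1,4) ∈ E(G2) ✓
  (0,3) → (φ(0),φ(3)) = (1,6) ∈ E(G2) ✓
  (0,6) → (φ(0),φ(6)) = (1,2) ∈ E(G2) ✓
  (1,3) → (φ(1),φ(3)) = (4,6) ∈ E(G2) ✓
  (1,5) → (φ(1),φ(5)) = (4,9) ∈ E(G2) ✓
  (1,6) → (φ(1),φ(6)) = (2,4) ∈ E(G2) ✓
  (1,7) → (φ(1),φ(7)) = (4,5) ∈ E(G2) ✓
  (1,9) → (φ(1),φ(9)) = (4,7) ∈ E(G2) ✓
  (2,7) → (φ(2),φ(7)) = (3,5) ∈ E(G2) ✓
  (2,8) → (φ(2),φ(8)) = (3,8) ∈ E(G2) ✓
  (2,9) → (φ(2),φ(9)) = (3,7) ∈ E(G2) ✓
  (3,4) → (φ(3),φ(4)) = (0,6) ∈ E(G2) ✓
  (3,5) → (φ(3),φ(5)) = (6,9) ∈ E(G2) ✓
  (3,7) → (φ(3),φ(7)) = (5,6) ∈ E(G2) ✓
  (3,8) → (φ(3),φ(8)) = (6,8) ∈ E(G2) ✓
  (4,5) → (φ(4),φ(5)) = (0,9) ∈ E(G2) ✓
  (4,8) → (φ(4),φ(8)) = (0,8) ∈ E(G2) ✓
  (4,9) → (φ(4),φ(9)) = (0,7) ∈ E(G2) ✓
  (5,7) → (φ(5),φ(7)) = (5,9) ∈ E(G2) ✓
  (5,9) → (φ(5),φ(9)) = (7,9) ∈ E(G2) ✓
  (6,7) → (φ(6),φ(7)) = (2,5) ∈ E(G2) ✓
  (7,8) → (φ(7),φ(8)) = (5,8) ∈ E(G2) ✓
  (7,9) → (φ(7),φ(9)) = (5,7) ∈ E(G2) ✓
All 23 edges of G1 map to edges of G2, and |E(G1)| = |E(G2)| = 23, so φ is a bijection on edges as well as vertices. Hence G1 ≅ G2.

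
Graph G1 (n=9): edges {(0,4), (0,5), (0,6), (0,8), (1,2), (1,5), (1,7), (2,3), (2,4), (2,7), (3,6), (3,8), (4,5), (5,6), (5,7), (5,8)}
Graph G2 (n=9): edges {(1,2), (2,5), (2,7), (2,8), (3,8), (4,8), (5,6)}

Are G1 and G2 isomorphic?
No, not isomorphic

The graphs are NOT isomorphic.

Connected components of G1: 1 component(s) with vertex sets [[0, 1, 2, 3, 4, 5, 6, 7, 8]], sizes [9].
Connected components of G2: 2 component(s) with vertex sets [[0], [1, 2, 3, 4, 5, 6, 7, 8]], sizes [1, 8].
The number of connected components (and the multiset of component sizes) is an isomorphism invariant — an isomorphism maps each component of G1 bijectively onto a component of G2. Since G1 has 1 component(s) and G2 has 2, they cannot be isomorphic.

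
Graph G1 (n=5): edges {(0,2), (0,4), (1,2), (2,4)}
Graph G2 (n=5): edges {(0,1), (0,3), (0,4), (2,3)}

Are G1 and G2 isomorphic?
No, not isomorphic

The graphs are NOT isomorphic.

Degrees in G1: deg(0)=2, deg(1)=1, deg(2)=3, deg(3)=0, deg(4)=2.
Sorted degree sequence of G1: [3, 2, 2, 1, 0].
Degrees in G2: deg(0)=3, deg(1)=1, deg(2)=1, deg(3)=2, deg(4)=1.
Sorted degree sequence of G2: [3, 2, 1, 1, 1].
The (sorted) degree sequence is an isomorphism invariant, so since G1 and G2 have different degree sequences they cannot be isomorphic.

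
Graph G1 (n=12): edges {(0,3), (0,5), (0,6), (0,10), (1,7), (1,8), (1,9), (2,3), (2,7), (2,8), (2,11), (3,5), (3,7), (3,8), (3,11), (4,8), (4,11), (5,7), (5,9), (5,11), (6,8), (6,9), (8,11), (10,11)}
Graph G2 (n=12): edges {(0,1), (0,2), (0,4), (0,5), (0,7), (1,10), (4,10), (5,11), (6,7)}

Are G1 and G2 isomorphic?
No, not isomorphic

The graphs are NOT isomorphic.

Connected components of G1: 1 component(s) with vertex sets [[0, 1, 2, 3, 4, 5, 6, 7, 8, 9, 10, 11]], sizes [12].
Connected components of G2: 4 component(s) with vertex sets [[3], [8], [9], [0, 1, 2, 4, 5, 6, 7, 10, 11]], sizes [1, 1, 1, 9].
The number of connected components (and the multiset of component sizes) is an isomorphism invariant — an isomorphism maps each component of G1 bijectively onto a component of G2. Since G1 has 1 component(s) and G2 has 4, they cannot be isomorphic.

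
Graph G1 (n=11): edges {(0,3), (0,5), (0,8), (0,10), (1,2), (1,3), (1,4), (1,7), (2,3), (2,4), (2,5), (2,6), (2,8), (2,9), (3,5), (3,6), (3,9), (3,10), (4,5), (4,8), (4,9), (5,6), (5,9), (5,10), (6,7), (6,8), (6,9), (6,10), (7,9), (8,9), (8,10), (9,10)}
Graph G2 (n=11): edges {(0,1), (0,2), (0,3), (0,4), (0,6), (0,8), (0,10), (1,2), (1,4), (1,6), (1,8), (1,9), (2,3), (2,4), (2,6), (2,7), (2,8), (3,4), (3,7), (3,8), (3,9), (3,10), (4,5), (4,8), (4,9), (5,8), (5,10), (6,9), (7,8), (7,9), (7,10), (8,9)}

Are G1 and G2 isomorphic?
Yes, isomorphic

The graphs are isomorphic.
One valid mapping φ: V(G1) → V(G2): 0→6, 1→10, 2→3, 3→0, 4→7, 5→2, 6→4, 7→5, 8→9, 9→8, 10→1

Verify φ preserves adjacency — for each edge of G1, its image is an edge of G2:
  (0,3) → (φ(0),φ(3)) = (0,6) ∈ E(G2) ✓
  (0,5) → (φ(0),φ(5)) = (2,6) ∈ E(G2) ✓
  (0,8) → (φ(0),φ(8)) = (6,9) ∈ E(G2) ✓
  (0,10) → (φ(0),φ(10)) = (1,6) ∈ E(G2) ✓
  (1,2) → (φ(1),φ(2)) = (3,10) ∈ E(G2) ✓
  (1,3) → (φ(1),φ(3)) = (0,10) ∈ E(G2) ✓
  (1,4) → (φ(1),φ(4)) = (7,10) ∈ E(G2) ✓
  (1,7) → (φ(1),φ(7)) = (5,10) ∈ E(G2) ✓
  (2,3) → (φ(2),φ(3)) = (0,3) ∈ E(G2) ✓
  (2,4) → (φ(2),φ(4)) = (3,7) ∈ E(G2) ✓
  (2,5) → (φ(2),φ(5)) = (2,3) ∈ E(G2) ✓
  (2,6) → (φ(2),φ(6)) = (3,4) ∈ E(G2) ✓
  (2,8) → (φ(2),φ(8)) = (3,9) ∈ E(G2) ✓
  (2,9) → (φ(2),φ(9)) = (3,8) ∈ E(G2) ✓
  (3,5) → (φ(3),φ(5)) = (0,2) ∈ E(G2) ✓
  (3,6) → (φ(3),φ(6)) = (0,4) ∈ E(G2) ✓
  (3,9) → (φ(3),φ(9)) = (0,8) ∈ E(G2) ✓
  (3,10) → (φ(3),φ(10)) = (0,1) ∈ E(G2) ✓
  (4,5) → (φ(4),φ(5)) = (2,7) ∈ E(G2) ✓
  (4,8) → (φ(4),φ(8)) = (7,9) ∈ E(G2) ✓
  (4,9) → (φ(4),φ(9)) = (7,8) ∈ E(G2) ✓
  (5,6) → (φ(5),φ(6)) = (2,4) ∈ E(G2) ✓
  (5,9) → (φ(5),φ(9)) = (2,8) ∈ E(G2) ✓
  (5,10) → (φ(5),φ(10)) = (1,2) ∈ E(G2) ✓
  (6,7) → (φ(6),φ(7)) = (4,5) ∈ E(G2) ✓
  (6,8) → (φ(6),φ(8)) = (4,9) ∈ E(G2) ✓
  (6,9) → (φ(6),φ(9)) = (4,8) ∈ E(G2) ✓
  (6,10) → (φ(6),φ(10)) = (1,4) ∈ E(G2) ✓
  (7,9) → (φ(7),φ(9)) = (5,8) ∈ E(G2) ✓
  (8,9) → (φ(8),φ(9)) = (8,9) ∈ E(G2) ✓
  (8,10) → (φ(8),φ(10)) = (1,9) ∈ E(G2) ✓
  (9,10) → (φ(9),φ(10)) = (1,8) ∈ E(G2) ✓
All 32 edges of G1 map to edges of G2, and |E(G1)| = |E(G2)| = 32, so φ is a bijection on edges as well as vertices. Hence G1 ≅ G2.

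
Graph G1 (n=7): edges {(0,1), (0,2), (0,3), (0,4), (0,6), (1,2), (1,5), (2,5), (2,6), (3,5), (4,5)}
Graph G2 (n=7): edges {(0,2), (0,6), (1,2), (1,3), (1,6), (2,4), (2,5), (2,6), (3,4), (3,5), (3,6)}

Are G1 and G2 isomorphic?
Yes, isomorphic

The graphs are isomorphic.
One valid mapping φ: V(G1) → V(G2): 0→2, 1→1, 2→6, 3→4, 4→5, 5→3, 6→0

Verify φ preserves adjacency — for each edge of G1, its image is an edge of G2:
  (0,1) → (φ(0),φ(1)) = (1,2) ∈ E(G2) ✓
  (0,2) → (φ(0),φ(2)) = (2,6) ∈ E(G2) ✓
  (0,3) → (φ(0),φ(3)) = (2,4) ∈ E(G2) ✓
  (0,4) → (φ(0),φ(4)) = (2,5) ∈ E(G2) ✓
  (0,6) → (φ(0),φ(6)) = (0,2) ∈ E(G2) ✓
  (1,2) → (φ(1),φ(2)) = (1,6) ∈ E(G2) ✓
  (1,5) → (φ(1),φ(5)) = (1,3) ∈ E(G2) ✓
  (2,5) → (φ(2),φ(5)) = (3,6) ∈ E(G2) ✓
  (2,6) → (φ(2),φ(6)) = (0,6) ∈ E(G2) ✓
  (3,5) → (φ(3),φ(5)) = (3,4) ∈ E(G2) ✓
  (4,5) → (φ(4),φ(5)) = (3,5) ∈ E(G2) ✓
All 11 edges of G1 map to edges of G2, and |E(G1)| = |E(G2)| = 11, so φ is a bijection on edges as well as vertices. Hence G1 ≅ G2.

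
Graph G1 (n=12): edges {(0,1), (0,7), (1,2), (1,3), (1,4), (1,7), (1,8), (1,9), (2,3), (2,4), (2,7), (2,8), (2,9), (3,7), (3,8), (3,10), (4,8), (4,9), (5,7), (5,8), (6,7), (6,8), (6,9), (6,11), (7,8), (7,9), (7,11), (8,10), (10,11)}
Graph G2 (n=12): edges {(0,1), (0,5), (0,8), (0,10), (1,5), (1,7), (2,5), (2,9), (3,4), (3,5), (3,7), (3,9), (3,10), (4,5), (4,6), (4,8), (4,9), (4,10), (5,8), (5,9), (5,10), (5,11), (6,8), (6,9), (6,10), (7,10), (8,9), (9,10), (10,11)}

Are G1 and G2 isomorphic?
Yes, isomorphic

The graphs are isomorphic.
One valid mapping φ: V(G1) → V(G2): 0→2, 1→9, 2→4, 3→3, 4→6, 5→11, 6→0, 7→5, 8→10, 9→8, 10→7, 11→1

Verify φ preserves adjacency — for each edge of G1, its image is an edge of G2:
  (0,1) → (φ(0),φ(1)) = (2,9) ∈ E(G2) ✓
  (0,7) → (φ(0),φ(7)) = (2,5) ∈ E(G2) ✓
  (1,2) → (φ(1),φ(2)) = (4,9) ∈ E(G2) ✓
  (1,3) → (φ(1),φ(3)) = (3,9) ∈ E(G2) ✓
  (1,4) → (φ(1),φ(4)) = (6,9) ∈ E(G2) ✓
  (1,7) → (φ(1),φ(7)) = (5,9) ∈ E(G2) ✓
  (1,8) → (φ(1),φ(8)) = (9,10) ∈ E(G2) ✓
  (1,9) → (φ(1),φ(9)) = (8,9) ∈ E(G2) ✓
  (2,3) → (φ(2),φ(3)) = (3,4) ∈ E(G2) ✓
  (2,4) → (φ(2),φ(4)) = (4,6) ∈ E(G2) ✓
  (2,7) → (φ(2),φ(7)) = (4,5) ∈ E(G2) ✓
  (2,8) → (φ(2),φ(8)) = (4,10) ∈ E(G2) ✓
  (2,9) → (φ(2),φ(9)) = (4,8) ∈ E(G2) ✓
  (3,7) → (φ(3),φ(7)) = (3,5) ∈ E(G2) ✓
  (3,8) → (φ(3),φ(8)) = (3,10) ∈ E(G2) ✓
  (3,10) → (φ(3),φ(10)) = (3,7) ∈ E(G2) ✓
  (4,8) → (φ(4),φ(8)) = (6,10) ∈ E(G2) ✓
  (4,9) → (φ(4),φ(9)) = (6,8) ∈ E(G2) ✓
  (5,7) → (φ(5),φ(7)) = (5,11) ∈ E(G2) ✓
  (5,8) → (φ(5),φ(8)) = (10,11) ∈ E(G2) ✓
  (6,7) → (φ(6),φ(7)) = (0,5) ∈ E(G2) ✓
  (6,8) → (φ(6),φ(8)) = (0,10) ∈ E(G2) ✓
  (6,9) → (φ(6),φ(9)) = (0,8) ∈ E(G2) ✓
  (6,11) → (φ(6),φ(11)) = (0,1) ∈ E(G2) ✓
  (7,8) → (φ(7),φ(8)) = (5,10) ∈ E(G2) ✓
  (7,9) → (φ(7),φ(9)) = (5,8) ∈ E(G2) ✓
  (7,11) → (φ(7),φ(11)) = (1,5) ∈ E(G2) ✓
  (8,10) → (φ(8),φ(10)) = (7,10) ∈ E(G2) ✓
  (10,11) → (φ(10),φ(11)) = (1,7) ∈ E(G2) ✓
All 29 edges of G1 map to edges of G2, and |E(G1)| = |E(G2)| = 29, so φ is a bijection on edges as well as vertices. Hence G1 ≅ G2.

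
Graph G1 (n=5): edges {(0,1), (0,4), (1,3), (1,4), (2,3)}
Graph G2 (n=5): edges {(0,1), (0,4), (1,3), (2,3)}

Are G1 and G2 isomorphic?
No, not isomorphic

The graphs are NOT isomorphic.

Counting edges: G1 has 5 edge(s); G2 has 4 edge(s).
Edge count is an isomorphism invariant (a bijection on vertices induces a bijection on edges), so differing edge counts rule out isomorphism.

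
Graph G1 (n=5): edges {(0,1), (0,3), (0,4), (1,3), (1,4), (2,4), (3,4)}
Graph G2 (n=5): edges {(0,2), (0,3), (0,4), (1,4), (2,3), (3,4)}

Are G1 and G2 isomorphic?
No, not isomorphic

The graphs are NOT isomorphic.

Degrees in G1: deg(0)=3, deg(1)=3, deg(2)=1, deg(3)=3, deg(4)=4.
Sorted degree sequence of G1: [4, 3, 3, 3, 1].
Degrees in G2: deg(0)=3, deg(1)=1, deg(2)=2, deg(3)=3, deg(4)=3.
Sorted degree sequence of G2: [3, 3, 3, 2, 1].
The (sorted) degree sequence is an isomorphism invariant, so since G1 and G2 have different degree sequences they cannot be isomorphic.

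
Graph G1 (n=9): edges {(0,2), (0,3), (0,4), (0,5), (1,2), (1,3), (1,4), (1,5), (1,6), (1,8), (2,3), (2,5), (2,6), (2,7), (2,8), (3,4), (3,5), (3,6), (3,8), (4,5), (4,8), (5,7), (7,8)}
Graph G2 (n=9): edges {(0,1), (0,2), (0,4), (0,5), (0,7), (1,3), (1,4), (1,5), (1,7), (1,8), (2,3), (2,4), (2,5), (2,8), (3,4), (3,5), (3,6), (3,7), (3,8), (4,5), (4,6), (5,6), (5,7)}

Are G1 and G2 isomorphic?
Yes, isomorphic

The graphs are isomorphic.
One valid mapping φ: V(G1) → V(G2): 0→7, 1→4, 2→3, 3→5, 4→0, 5→1, 6→6, 7→8, 8→2

Verify φ preserves adjacency — for each edge of G1, its image is an edge of G2:
  (0,2) → (φ(0),φ(2)) = (3,7) ∈ E(G2) ✓
  (0,3) → (φ(0),φ(3)) = (5,7) ∈ E(G2) ✓
  (0,4) → (φ(0),φ(4)) = (0,7) ∈ E(G2) ✓
  (0,5) → (φ(0),φ(5)) = (1,7) ∈ E(G2) ✓
  (1,2) → (φ(1),φ(2)) = (3,4) ∈ E(G2) ✓
  (1,3) → (φ(1),φ(3)) = (4,5) ∈ E(G2) ✓
  (1,4) → (φ(1),φ(4)) = (0,4) ∈ E(G2) ✓
  (1,5) → (φ(1),φ(5)) = (1,4) ∈ E(G2) ✓
  (1,6) → (φ(1),φ(6)) = (4,6) ∈ E(G2) ✓
  (1,8) → (φ(1),φ(8)) = (2,4) ∈ E(G2) ✓
  (2,3) → (φ(2),φ(3)) = (3,5) ∈ E(G2) ✓
  (2,5) → (φ(2),φ(5)) = (1,3) ∈ E(G2) ✓
  (2,6) → (φ(2),φ(6)) = (3,6) ∈ E(G2) ✓
  (2,7) → (φ(2),φ(7)) = (3,8) ∈ E(G2) ✓
  (2,8) → (φ(2),φ(8)) = (2,3) ∈ E(G2) ✓
  (3,4) → (φ(3),φ(4)) = (0,5) ∈ E(G2) ✓
  (3,5) → (φ(3),φ(5)) = (1,5) ∈ E(G2) ✓
  (3,6) → (φ(3),φ(6)) = (5,6) ∈ E(G2) ✓
  (3,8) → (φ(3),φ(8)) = (2,5) ∈ E(G2) ✓
  (4,5) → (φ(4),φ(5)) = (0,1) ∈ E(G2) ✓
  (4,8) → (φ(4),φ(8)) = (0,2) ∈ E(G2) ✓
  (5,7) → (φ(5),φ(7)) = (1,8) ∈ E(G2) ✓
  (7,8) → (φ(7),φ(8)) = (2,8) ∈ E(G2) ✓
All 23 edges of G1 map to edges of G2, and |E(G1)| = |E(G2)| = 23, so φ is a bijection on edges as well as vertices. Hence G1 ≅ G2.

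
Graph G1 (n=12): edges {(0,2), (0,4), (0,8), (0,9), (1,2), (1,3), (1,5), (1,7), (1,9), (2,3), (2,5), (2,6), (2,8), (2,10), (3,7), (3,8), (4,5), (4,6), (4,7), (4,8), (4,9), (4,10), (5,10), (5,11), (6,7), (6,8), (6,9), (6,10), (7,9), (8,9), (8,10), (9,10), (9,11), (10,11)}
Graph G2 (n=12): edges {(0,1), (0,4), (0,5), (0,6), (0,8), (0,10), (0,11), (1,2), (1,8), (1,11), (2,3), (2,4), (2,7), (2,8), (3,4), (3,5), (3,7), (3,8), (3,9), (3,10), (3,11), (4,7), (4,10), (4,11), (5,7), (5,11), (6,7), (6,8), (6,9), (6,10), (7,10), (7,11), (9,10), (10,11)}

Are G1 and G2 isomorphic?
Yes, isomorphic

The graphs are isomorphic.
One valid mapping φ: V(G1) → V(G2): 0→5, 1→8, 2→0, 3→1, 4→7, 5→6, 6→4, 7→2, 8→11, 9→3, 10→10, 11→9

Verify φ preserves adjacency — for each edge of G1, its image is an edge of G2:
  (0,2) → (φ(0),φ(2)) = (0,5) ∈ E(G2) ✓
  (0,4) → (φ(0),φ(4)) = (5,7) ∈ E(G2) ✓
  (0,8) → (φ(0),φ(8)) = (5,11) ∈ E(G2) ✓
  (0,9) → (φ(0),φ(9)) = (3,5) ∈ E(G2) ✓
  (1,2) → (φ(1),φ(2)) = (0,8) ∈ E(G2) ✓
  (1,3) → (φ(1),φ(3)) = (1,8) ∈ E(G2) ✓
  (1,5) → (φ(1),φ(5)) = (6,8) ∈ E(G2) ✓
  (1,7) → (φ(1),φ(7)) = (2,8) ∈ E(G2) ✓
  (1,9) → (φ(1),φ(9)) = (3,8) ∈ E(G2) ✓
  (2,3) → (φ(2),φ(3)) = (0,1) ∈ E(G2) ✓
  (2,5) → (φ(2),φ(5)) = (0,6) ∈ E(G2) ✓
  (2,6) → (φ(2),φ(6)) = (0,4) ∈ E(G2) ✓
  (2,8) → (φ(2),φ(8)) = (0,11) ∈ E(G2) ✓
  (2,10) → (φ(2),φ(10)) = (0,10) ∈ E(G2) ✓
  (3,7) → (φ(3),φ(7)) = (1,2) ∈ E(G2) ✓
  (3,8) → (φ(3),φ(8)) = (1,11) ∈ E(G2) ✓
  (4,5) → (φ(4),φ(5)) = (6,7) ∈ E(G2) ✓
  (4,6) → (φ(4),φ(6)) = (4,7) ∈ E(G2) ✓
  (4,7) → (φ(4),φ(7)) = (2,7) ∈ E(G2) ✓
  (4,8) → (φ(4),φ(8)) = (7,11) ∈ E(G2) ✓
  (4,9) → (φ(4),φ(9)) = (3,7) ∈ E(G2) ✓
  (4,10) → (φ(4),φ(10)) = (7,10) ∈ E(G2) ✓
  (5,10) → (φ(5),φ(10)) = (6,10) ∈ E(G2) ✓
  (5,11) → (φ(5),φ(11)) = (6,9) ∈ E(G2) ✓
  (6,7) → (φ(6),φ(7)) = (2,4) ∈ E(G2) ✓
  (6,8) → (φ(6),φ(8)) = (4,11) ∈ E(G2) ✓
  (6,9) → (φ(6),φ(9)) = (3,4) ∈ E(G2) ✓
  (6,10) → (φ(6),φ(10)) = (4,10) ∈ E(G2) ✓
  (7,9) → (φ(7),φ(9)) = (2,3) ∈ E(G2) ✓
  (8,9) → (φ(8),φ(9)) = (3,11) ∈ E(G2) ✓
  (8,10) → (φ(8),φ(10)) = (10,11) ∈ E(G2) ✓
  (9,10) → (φ(9),φ(10)) = (3,10) ∈ E(G2) ✓
  (9,11) → (φ(9),φ(11)) = (3,9) ∈ E(G2) ✓
  (10,11) → (φ(10),φ(11)) = (9,10) ∈ E(G2) ✓
All 34 edges of G1 map to edges of G2, and |E(G1)| = |E(G2)| = 34, so φ is a bijection on edges as well as vertices. Hence G1 ≅ G2.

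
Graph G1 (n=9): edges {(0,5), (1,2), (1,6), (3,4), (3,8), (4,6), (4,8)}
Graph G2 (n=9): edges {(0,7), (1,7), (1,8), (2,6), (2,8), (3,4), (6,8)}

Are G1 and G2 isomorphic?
Yes, isomorphic

The graphs are isomorphic.
One valid mapping φ: V(G1) → V(G2): 0→4, 1→7, 2→0, 3→2, 4→8, 5→3, 6→1, 7→5, 8→6

Verify φ preserves adjacency — for each edge of G1, its image is an edge of G2:
  (0,5) → (φ(0),φ(5)) = (3,4) ∈ E(G2) ✓
  (1,2) → (φ(1),φ(2)) = (0,7) ∈ E(G2) ✓
  (1,6) → (φ(1),φ(6)) = (1,7) ∈ E(G2) ✓
  (3,4) → (φ(3),φ(4)) = (2,8) ∈ E(G2) ✓
  (3,8) → (φ(3),φ(8)) = (2,6) ∈ E(G2) ✓
  (4,6) → (φ(4),φ(6)) = (1,8) ∈ E(G2) ✓
  (4,8) → (φ(4),φ(8)) = (6,8) ∈ E(G2) ✓
All 7 edges of G1 map to edges of G2, and |E(G1)| = |E(G2)| = 7, so φ is a bijection on edges as well as vertices. Hence G1 ≅ G2.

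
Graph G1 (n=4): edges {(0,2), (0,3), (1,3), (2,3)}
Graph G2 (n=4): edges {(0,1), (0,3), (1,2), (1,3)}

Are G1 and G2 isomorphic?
Yes, isomorphic

The graphs are isomorphic.
One valid mapping φ: V(G1) → V(G2): 0→3, 1→2, 2→0, 3→1

Verify φ preserves adjacency — for each edge of G1, its image is an edge of G2:
  (0,2) → (φ(0),φ(2)) = (0,3) ∈ E(G2) ✓
  (0,3) → (φ(0),φ(3)) = (1,3) ∈ E(G2) ✓
  (1,3) → (φ(1),φ(3)) = (1,2) ∈ E(G2) ✓
  (2,3) → (φ(2),φ(3)) = (0,1) ∈ E(G2) ✓
All 4 edges of G1 map to edges of G2, and |E(G1)| = |E(G2)| = 4, so φ is a bijection on edges as well as vertices. Hence G1 ≅ G2.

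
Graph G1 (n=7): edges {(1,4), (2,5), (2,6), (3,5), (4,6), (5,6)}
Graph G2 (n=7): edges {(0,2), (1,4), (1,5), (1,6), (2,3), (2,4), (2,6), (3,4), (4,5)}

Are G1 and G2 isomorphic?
No, not isomorphic

The graphs are NOT isomorphic.

Degrees in G1: deg(0)=0, deg(1)=1, deg(2)=2, deg(3)=1, deg(4)=2, deg(5)=3, deg(6)=3.
Sorted degree sequence of G1: [3, 3, 2, 2, 1, 1, 0].
Degrees in G2: deg(0)=1, deg(1)=3, deg(2)=4, deg(3)=2, deg(4)=4, deg(5)=2, deg(6)=2.
Sorted degree sequence of G2: [4, 4, 3, 2, 2, 2, 1].
The (sorted) degree sequence is an isomorphism invariant, so since G1 and G2 have different degree sequences they cannot be isomorphic.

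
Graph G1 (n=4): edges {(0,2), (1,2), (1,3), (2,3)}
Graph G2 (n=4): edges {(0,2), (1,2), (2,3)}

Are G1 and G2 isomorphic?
No, not isomorphic

The graphs are NOT isomorphic.

Degrees in G1: deg(0)=1, deg(1)=2, deg(2)=3, deg(3)=2.
Sorted degree sequence of G1: [3, 2, 2, 1].
Degrees in G2: deg(0)=1, deg(1)=1, deg(2)=3, deg(3)=1.
Sorted degree sequence of G2: [3, 1, 1, 1].
The (sorted) degree sequence is an isomorphism invariant, so since G1 and G2 have different degree sequences they cannot be isomorphic.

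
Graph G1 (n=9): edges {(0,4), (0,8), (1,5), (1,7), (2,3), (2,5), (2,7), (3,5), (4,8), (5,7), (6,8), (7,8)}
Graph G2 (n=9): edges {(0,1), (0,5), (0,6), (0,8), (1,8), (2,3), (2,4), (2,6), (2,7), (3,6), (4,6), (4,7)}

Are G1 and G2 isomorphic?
Yes, isomorphic

The graphs are isomorphic.
One valid mapping φ: V(G1) → V(G2): 0→8, 1→3, 2→4, 3→7, 4→1, 5→2, 6→5, 7→6, 8→0

Verify φ preserves adjacency — for each edge of G1, its image is an edge of G2:
  (0,4) → (φ(0),φ(4)) = (1,8) ∈ E(G2) ✓
  (0,8) → (φ(0),φ(8)) = (0,8) ∈ E(G2) ✓
  (1,5) → (φ(1),φ(5)) = (2,3) ∈ E(G2) ✓
  (1,7) → (φ(1),φ(7)) = (3,6) ∈ E(G2) ✓
  (2,3) → (φ(2),φ(3)) = (4,7) ∈ E(G2) ✓
  (2,5) → (φ(2),φ(5)) = (2,4) ∈ E(G2) ✓
  (2,7) → (φ(2),φ(7)) = (4,6) ∈ E(G2) ✓
  (3,5) → (φ(3),φ(5)) = (2,7) ∈ E(G2) ✓
  (4,8) → (φ(4),φ(8)) = (0,1) ∈ E(G2) ✓
  (5,7) → (φ(5),φ(7)) = (2,6) ∈ E(G2) ✓
  (6,8) → (φ(6),φ(8)) = (0,5) ∈ E(G2) ✓
  (7,8) → (φ(7),φ(8)) = (0,6) ∈ E(G2) ✓
All 12 edges of G1 map to edges of G2, and |E(G1)| = |E(G2)| = 12, so φ is a bijection on edges as well as vertices. Hence G1 ≅ G2.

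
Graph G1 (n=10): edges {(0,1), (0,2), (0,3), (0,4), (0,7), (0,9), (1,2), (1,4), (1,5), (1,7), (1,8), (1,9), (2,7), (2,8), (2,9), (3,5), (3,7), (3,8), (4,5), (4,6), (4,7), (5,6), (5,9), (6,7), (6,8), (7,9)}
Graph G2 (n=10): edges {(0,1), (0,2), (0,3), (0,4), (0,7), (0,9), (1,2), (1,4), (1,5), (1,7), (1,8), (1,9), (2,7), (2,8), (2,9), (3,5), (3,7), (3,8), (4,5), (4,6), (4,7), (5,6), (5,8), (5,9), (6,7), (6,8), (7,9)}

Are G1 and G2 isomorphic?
No, not isomorphic

The graphs are NOT isomorphic.

Counting edges: G1 has 26 edge(s); G2 has 27 edge(s).
Edge count is an isomorphism invariant (a bijection on vertices induces a bijection on edges), so differing edge counts rule out isomorphism.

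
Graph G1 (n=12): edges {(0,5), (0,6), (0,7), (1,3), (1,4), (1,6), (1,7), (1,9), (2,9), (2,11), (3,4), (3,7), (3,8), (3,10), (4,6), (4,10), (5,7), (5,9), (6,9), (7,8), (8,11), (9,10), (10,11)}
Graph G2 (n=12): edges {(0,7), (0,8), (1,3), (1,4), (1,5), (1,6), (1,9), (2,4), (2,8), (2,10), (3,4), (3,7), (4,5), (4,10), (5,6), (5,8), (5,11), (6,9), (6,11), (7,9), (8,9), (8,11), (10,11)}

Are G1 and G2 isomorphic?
Yes, isomorphic

The graphs are isomorphic.
One valid mapping φ: V(G1) → V(G2): 0→10, 1→5, 2→0, 3→1, 4→6, 5→2, 6→11, 7→4, 8→3, 9→8, 10→9, 11→7

Verify φ preserves adjacency — for each edge of G1, its image is an edge of G2:
  (0,5) → (φ(0),φ(5)) = (2,10) ∈ E(G2) ✓
  (0,6) → (φ(0),φ(6)) = (10,11) ∈ E(G2) ✓
  (0,7) → (φ(0),φ(7)) = (4,10) ∈ E(G2) ✓
  (1,3) → (φ(1),φ(3)) = (1,5) ∈ E(G2) ✓
  (1,4) → (φ(1),φ(4)) = (5,6) ∈ E(G2) ✓
  (1,6) → (φ(1),φ(6)) = (5,11) ∈ E(G2) ✓
  (1,7) → (φ(1),φ(7)) = (4,5) ∈ E(G2) ✓
  (1,9) → (φ(1),φ(9)) = (5,8) ∈ E(G2) ✓
  (2,9) → (φ(2),φ(9)) = (0,8) ∈ E(G2) ✓
  (2,11) → (φ(2),φ(11)) = (0,7) ∈ E(G2) ✓
  (3,4) → (φ(3),φ(4)) = (1,6) ∈ E(G2) ✓
  (3,7) → (φ(3),φ(7)) = (1,4) ∈ E(G2) ✓
  (3,8) → (φ(3),φ(8)) = (1,3) ∈ E(G2) ✓
  (3,10) → (φ(3),φ(10)) = (1,9) ∈ E(G2) ✓
  (4,6) → (φ(4),φ(6)) = (6,11) ∈ E(G2) ✓
  (4,10) → (φ(4),φ(10)) = (6,9) ∈ E(G2) ✓
  (5,7) → (φ(5),φ(7)) = (2,4) ∈ E(G2) ✓
  (5,9) → (φ(5),φ(9)) = (2,8) ∈ E(G2) ✓
  (6,9) → (φ(6),φ(9)) = (8,11) ∈ E(G2) ✓
  (7,8) → (φ(7),φ(8)) = (3,4) ∈ E(G2) ✓
  (8,11) → (φ(8),φ(11)) = (3,7) ∈ E(G2) ✓
  (9,10) → (φ(9),φ(10)) = (8,9) ∈ E(G2) ✓
  (10,11) → (φ(10),φ(11)) = (7,9) ∈ E(G2) ✓
All 23 edges of G1 map to edges of G2, and |E(G1)| = |E(G2)| = 23, so φ is a bijection on edges as well as vertices. Hence G1 ≅ G2.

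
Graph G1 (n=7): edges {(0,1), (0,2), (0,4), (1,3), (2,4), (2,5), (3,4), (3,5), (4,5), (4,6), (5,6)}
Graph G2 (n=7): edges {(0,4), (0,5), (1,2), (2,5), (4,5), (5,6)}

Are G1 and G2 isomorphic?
No, not isomorphic

The graphs are NOT isomorphic.

Connected components of G1: 1 component(s) with vertex sets [[0, 1, 2, 3, 4, 5, 6]], sizes [7].
Connected components of G2: 2 component(s) with vertex sets [[3], [0, 1, 2, 4, 5, 6]], sizes [1, 6].
The number of connected components (and the multiset of component sizes) is an isomorphism invariant — an isomorphism maps each component of G1 bijectively onto a component of G2. Since G1 has 1 component(s) and G2 has 2, they cannot be isomorphic.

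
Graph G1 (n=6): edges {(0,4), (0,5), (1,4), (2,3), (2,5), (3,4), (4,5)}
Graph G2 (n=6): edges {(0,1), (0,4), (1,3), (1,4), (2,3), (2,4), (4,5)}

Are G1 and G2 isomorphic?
Yes, isomorphic

The graphs are isomorphic.
One valid mapping φ: V(G1) → V(G2): 0→0, 1→5, 2→3, 3→2, 4→4, 5→1

Verify φ preserves adjacency — for each edge of G1, its image is an edge of G2:
  (0,4) → (φ(0),φ(4)) = (0,4) ∈ E(G2) ✓
  (0,5) → (φ(0),φ(5)) = (0,1) ∈ E(G2) ✓
  (1,4) → (φ(1),φ(4)) = (4,5) ∈ E(G2) ✓
  (2,3) → (φ(2),φ(3)) = (2,3) ∈ E(G2) ✓
  (2,5) → (φ(2),φ(5)) = (1,3) ∈ E(G2) ✓
  (3,4) → (φ(3),φ(4)) = (2,4) ∈ E(G2) ✓
  (4,5) → (φ(4),φ(5)) = (1,4) ∈ E(G2) ✓
All 7 edges of G1 map to edges of G2, and |E(G1)| = |E(G2)| = 7, so φ is a bijection on edges as well as vertices. Hence G1 ≅ G2.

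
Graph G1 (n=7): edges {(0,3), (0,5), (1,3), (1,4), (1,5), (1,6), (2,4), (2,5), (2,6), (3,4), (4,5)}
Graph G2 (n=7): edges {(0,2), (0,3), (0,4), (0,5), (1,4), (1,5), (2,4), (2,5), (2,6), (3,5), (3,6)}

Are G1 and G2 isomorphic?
Yes, isomorphic

The graphs are isomorphic.
One valid mapping φ: V(G1) → V(G2): 0→1, 1→2, 2→3, 3→4, 4→0, 5→5, 6→6

Verify φ preserves adjacency — for each edge of G1, its image is an edge of G2:
  (0,3) → (φ(0),φ(3)) = (1,4) ∈ E(G2) ✓
  (0,5) → (φ(0),φ(5)) = (1,5) ∈ E(G2) ✓
  (1,3) → (φ(1),φ(3)) = (2,4) ∈ E(G2) ✓
  (1,4) → (φ(1),φ(4)) = (0,2) ∈ E(G2) ✓
  (1,5) → (φ(1),φ(5)) = (2,5) ∈ E(G2) ✓
  (1,6) → (φ(1),φ(6)) = (2,6) ∈ E(G2) ✓
  (2,4) → (φ(2),φ(4)) = (0,3) ∈ E(G2) ✓
  (2,5) → (φ(2),φ(5)) = (3,5) ∈ E(G2) ✓
  (2,6) → (φ(2),φ(6)) = (3,6) ∈ E(G2) ✓
  (3,4) → (φ(3),φ(4)) = (0,4) ∈ E(G2) ✓
  (4,5) → (φ(4),φ(5)) = (0,5) ∈ E(G2) ✓
All 11 edges of G1 map to edges of G2, and |E(G1)| = |E(G2)| = 11, so φ is a bijection on edges as well as vertices. Hence G1 ≅ G2.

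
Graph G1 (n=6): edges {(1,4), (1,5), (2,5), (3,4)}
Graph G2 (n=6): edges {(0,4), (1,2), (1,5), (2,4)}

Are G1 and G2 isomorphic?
Yes, isomorphic

The graphs are isomorphic.
One valid mapping φ: V(G1) → V(G2): 0→3, 1→2, 2→5, 3→0, 4→4, 5→1

Verify φ preserves adjacency — for each edge of G1, its image is an edge of G2:
  (1,4) → (φ(1),φ(4)) = (2,4) ∈ E(G2) ✓
  (1,5) → (φ(1),φ(5)) = (1,2) ∈ E(G2) ✓
  (2,5) → (φ(2),φ(5)) = (1,5) ∈ E(G2) ✓
  (3,4) → (φ(3),φ(4)) = (0,4) ∈ E(G2) ✓
All 4 edges of G1 map to edges of G2, and |E(G1)| = |E(G2)| = 4, so φ is a bijection on edges as well as vertices. Hence G1 ≅ G2.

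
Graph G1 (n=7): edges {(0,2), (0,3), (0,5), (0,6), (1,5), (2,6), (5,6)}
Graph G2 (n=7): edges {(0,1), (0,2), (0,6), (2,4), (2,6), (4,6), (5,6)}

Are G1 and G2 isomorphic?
Yes, isomorphic

The graphs are isomorphic.
One valid mapping φ: V(G1) → V(G2): 0→6, 1→1, 2→4, 3→5, 4→3, 5→0, 6→2

Verify φ preserves adjacency — for each edge of G1, its image is an edge of G2:
  (0,2) → (φ(0),φ(2)) = (4,6) ∈ E(G2) ✓
  (0,3) → (φ(0),φ(3)) = (5,6) ∈ E(G2) ✓
  (0,5) → (φ(0),φ(5)) = (0,6) ∈ E(G2) ✓
  (0,6) → (φ(0),φ(6)) = (2,6) ∈ E(G2) ✓
  (1,5) → (φ(1),φ(5)) = (0,1) ∈ E(G2) ✓
  (2,6) → (φ(2),φ(6)) = (2,4) ∈ E(G2) ✓
  (5,6) → (φ(5),φ(6)) = (0,2) ∈ E(G2) ✓
All 7 edges of G1 map to edges of G2, and |E(G1)| = |E(G2)| = 7, so φ is a bijection on edges as well as vertices. Hence G1 ≅ G2.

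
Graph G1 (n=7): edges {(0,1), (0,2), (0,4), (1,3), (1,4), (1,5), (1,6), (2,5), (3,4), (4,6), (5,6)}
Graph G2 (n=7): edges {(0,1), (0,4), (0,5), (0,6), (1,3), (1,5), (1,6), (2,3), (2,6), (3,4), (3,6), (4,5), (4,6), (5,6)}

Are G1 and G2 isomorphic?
No, not isomorphic

The graphs are NOT isomorphic.

Counting triangles (3-cliques): G1 has 4, G2 has 10.
Triangle count is an isomorphism invariant, so differing triangle counts rule out isomorphism.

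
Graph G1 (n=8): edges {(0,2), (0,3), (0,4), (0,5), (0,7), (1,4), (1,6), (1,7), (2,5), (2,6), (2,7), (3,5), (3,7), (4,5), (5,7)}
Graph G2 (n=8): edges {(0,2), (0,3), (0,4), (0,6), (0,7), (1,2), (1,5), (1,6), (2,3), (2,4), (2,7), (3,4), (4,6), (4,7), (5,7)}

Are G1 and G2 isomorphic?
Yes, isomorphic

The graphs are isomorphic.
One valid mapping φ: V(G1) → V(G2): 0→4, 1→1, 2→7, 3→3, 4→6, 5→0, 6→5, 7→2

Verify φ preserves adjacency — for each edge of G1, its image is an edge of G2:
  (0,2) → (φ(0),φ(2)) = (4,7) ∈ E(G2) ✓
  (0,3) → (φ(0),φ(3)) = (3,4) ∈ E(G2) ✓
  (0,4) → (φ(0),φ(4)) = (4,6) ∈ E(G2) ✓
  (0,5) → (φ(0),φ(5)) = (0,4) ∈ E(G2) ✓
  (0,7) → (φ(0),φ(7)) = (2,4) ∈ E(G2) ✓
  (1,4) → (φ(1),φ(4)) = (1,6) ∈ E(G2) ✓
  (1,6) → (φ(1),φ(6)) = (1,5) ∈ E(G2) ✓
  (1,7) → (φ(1),φ(7)) = (1,2) ∈ E(G2) ✓
  (2,5) → (φ(2),φ(5)) = (0,7) ∈ E(G2) ✓
  (2,6) → (φ(2),φ(6)) = (5,7) ∈ E(G2) ✓
  (2,7) → (φ(2),φ(7)) = (2,7) ∈ E(G2) ✓
  (3,5) → (φ(3),φ(5)) = (0,3) ∈ E(G2) ✓
  (3,7) → (φ(3),φ(7)) = (2,3) ∈ E(G2) ✓
  (4,5) → (φ(4),φ(5)) = (0,6) ∈ E(G2) ✓
  (5,7) → (φ(5),φ(7)) = (0,2) ∈ E(G2) ✓
All 15 edges of G1 map to edges of G2, and |E(G1)| = |E(G2)| = 15, so φ is a bijection on edges as well as vertices. Hence G1 ≅ G2.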